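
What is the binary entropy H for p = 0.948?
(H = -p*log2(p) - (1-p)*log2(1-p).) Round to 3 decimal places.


H = -0.948*log2(0.948) - 0.052*log2(0.052) = 0.295.

0.295


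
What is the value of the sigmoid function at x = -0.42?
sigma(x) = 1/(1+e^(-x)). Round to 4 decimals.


sigma(-0.42) = 1/(1+e^(0.42)) = 1/(1+1.521962) = 1/2.521962 = 0.3965.

0.3965


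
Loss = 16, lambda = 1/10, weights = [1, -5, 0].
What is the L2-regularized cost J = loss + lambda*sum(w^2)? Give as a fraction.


L2 sq norm = sum(w^2) = 26. J = 16 + 1/10 * 26 = 93/5.

93/5


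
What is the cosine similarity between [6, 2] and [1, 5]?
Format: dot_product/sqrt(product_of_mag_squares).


dot = 16. |a|^2 = 40, |b|^2 = 26. cos = 16/sqrt(1040).

16/sqrt(1040)


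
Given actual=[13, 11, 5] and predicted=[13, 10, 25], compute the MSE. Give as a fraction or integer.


MSE = (1/3) * ((13-13)^2=0 + (11-10)^2=1 + (5-25)^2=400). Sum = 401. MSE = 401/3.

401/3


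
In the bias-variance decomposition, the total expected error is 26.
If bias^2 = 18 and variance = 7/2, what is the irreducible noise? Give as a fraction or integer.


Total error = bias^2 + variance + irreducible noise. So irreducible noise = 26 - 18 - 7/2 = 9/2.

9/2


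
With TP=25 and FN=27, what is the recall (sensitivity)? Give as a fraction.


Recall = TP / (TP + FN) = 25 / 52 = 25/52.

25/52


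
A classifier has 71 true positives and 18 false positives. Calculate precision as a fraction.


Precision = TP / (TP + FP) = 71 / 89 = 71/89.

71/89


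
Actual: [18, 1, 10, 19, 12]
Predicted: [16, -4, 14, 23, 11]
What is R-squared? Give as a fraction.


Mean(y) = 12. SS_res = 62. SS_tot = 210. R^2 = 1 - 62/(210) = 74/105.

74/105


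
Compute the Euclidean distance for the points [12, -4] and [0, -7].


d = sqrt(sum of squared differences). (12-0)^2=144, (-4--7)^2=9. Sum = 153.

sqrt(153)


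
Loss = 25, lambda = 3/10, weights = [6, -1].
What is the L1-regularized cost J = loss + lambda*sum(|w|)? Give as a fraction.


L1 norm = sum(|w|) = 7. J = 25 + 3/10 * 7 = 271/10.

271/10


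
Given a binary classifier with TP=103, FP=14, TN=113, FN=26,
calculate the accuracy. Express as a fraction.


Accuracy = (TP + TN) / (TP + TN + FP + FN) = (103 + 113) / 256 = 27/32.

27/32


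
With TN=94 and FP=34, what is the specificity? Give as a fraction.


Specificity = TN / (TN + FP) = 94 / 128 = 47/64.

47/64


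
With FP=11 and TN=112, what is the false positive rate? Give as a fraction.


FPR = FP / (FP + TN) = 11 / 123 = 11/123.

11/123


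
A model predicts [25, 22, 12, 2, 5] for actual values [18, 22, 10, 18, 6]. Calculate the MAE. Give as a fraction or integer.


MAE = (1/5) * (|18-25|=7 + |22-22|=0 + |10-12|=2 + |18-2|=16 + |6-5|=1). Sum = 26. MAE = 26/5.

26/5


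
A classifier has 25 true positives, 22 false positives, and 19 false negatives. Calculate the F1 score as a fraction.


Precision = 25/47 = 25/47. Recall = 25/44 = 25/44. F1 = 2*P*R/(P+R) = 50/91.

50/91


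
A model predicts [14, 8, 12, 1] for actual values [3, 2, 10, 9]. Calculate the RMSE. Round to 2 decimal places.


MSE = 56.2500. RMSE = sqrt(56.2500) = 7.50.

7.50


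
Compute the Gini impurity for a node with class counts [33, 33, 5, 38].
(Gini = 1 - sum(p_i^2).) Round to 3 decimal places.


Total = 109. Proportions: 33/109, 33/109, 5/109, 38/109. sum(p_i^2) = 0.3070. Gini = 1 - 0.3070 = 0.6930, which rounds to 0.693.

0.693


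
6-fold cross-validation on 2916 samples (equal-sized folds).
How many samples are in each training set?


Each validation fold has 2916/6 = 486 samples. Training set = 2916 - 486 = 2430.

2430


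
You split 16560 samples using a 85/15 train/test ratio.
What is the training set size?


Test set = 16560 * 15% = 2484. Training set = 16560 - 2484 = 14076.

14076


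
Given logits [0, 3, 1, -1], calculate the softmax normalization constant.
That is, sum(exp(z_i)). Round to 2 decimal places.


Denom = e^0=1.0000 + e^3=20.0855 + e^1=2.7183 + e^-1=0.3679. Sum = 24.1717, which rounds to 24.17.

24.17


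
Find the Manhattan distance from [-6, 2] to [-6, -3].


d = sum of absolute differences: |-6--6|=0 + |2--3|=5 = 5.

5


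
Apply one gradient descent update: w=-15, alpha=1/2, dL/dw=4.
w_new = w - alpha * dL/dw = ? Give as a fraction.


w_new = -15 - 1/2 * 4 = -15 - 2 = -17.

-17


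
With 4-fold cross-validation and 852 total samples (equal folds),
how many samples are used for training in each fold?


Each validation fold has 852/4 = 213 samples. Training set = 852 - 213 = 639.

639


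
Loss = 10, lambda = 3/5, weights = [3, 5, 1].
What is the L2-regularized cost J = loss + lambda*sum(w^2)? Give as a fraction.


L2 sq norm = sum(w^2) = 35. J = 10 + 3/5 * 35 = 31.

31


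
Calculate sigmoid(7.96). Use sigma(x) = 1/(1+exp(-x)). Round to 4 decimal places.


sigma(7.96) = 1/(1+e^(-7.96)) = 1/(1+0.000349) = 1/1.000349 = 0.9997.

0.9997


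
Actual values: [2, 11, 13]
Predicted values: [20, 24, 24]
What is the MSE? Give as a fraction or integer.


MSE = (1/3) * ((2-20)^2=324 + (11-24)^2=169 + (13-24)^2=121). Sum = 614. MSE = 614/3.

614/3


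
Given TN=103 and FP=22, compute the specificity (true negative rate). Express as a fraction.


Specificity = TN / (TN + FP) = 103 / 125 = 103/125.

103/125


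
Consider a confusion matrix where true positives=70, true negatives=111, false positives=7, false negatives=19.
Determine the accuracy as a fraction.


Accuracy = (TP + TN) / (TP + TN + FP + FN) = (70 + 111) / 207 = 181/207.

181/207


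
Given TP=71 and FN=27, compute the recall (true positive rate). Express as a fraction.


Recall = TP / (TP + FN) = 71 / 98 = 71/98.

71/98


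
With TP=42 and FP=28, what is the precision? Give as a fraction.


Precision = TP / (TP + FP) = 42 / 70 = 3/5.

3/5


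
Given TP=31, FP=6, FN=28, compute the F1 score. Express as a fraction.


Precision = 31/37 = 31/37. Recall = 31/59 = 31/59. F1 = 2*P*R/(P+R) = 31/48.

31/48


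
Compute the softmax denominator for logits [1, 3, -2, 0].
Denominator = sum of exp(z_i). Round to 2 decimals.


Denom = e^1=2.7183 + e^3=20.0855 + e^-2=0.1353 + e^0=1.0000. Sum = 23.9391, which rounds to 23.94.

23.94


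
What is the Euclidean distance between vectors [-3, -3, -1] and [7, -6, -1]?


d = sqrt(sum of squared differences). (-3-7)^2=100, (-3--6)^2=9, (-1--1)^2=0. Sum = 109.

sqrt(109)


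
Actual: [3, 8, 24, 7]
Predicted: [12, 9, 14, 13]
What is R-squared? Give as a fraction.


Mean(y) = 21/2. SS_res = 218. SS_tot = 257. R^2 = 1 - 218/(257) = 39/257.

39/257


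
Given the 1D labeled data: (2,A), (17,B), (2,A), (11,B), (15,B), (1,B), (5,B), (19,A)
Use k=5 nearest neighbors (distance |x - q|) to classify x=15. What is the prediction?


Distances: |2-15|=13, |17-15|=2, |2-15|=13, |11-15|=4, |15-15|=0, |1-15|=14, |5-15|=10, |19-15|=4. 5 nearest: (15,B), (17,B), (19,A), (11,B), (5,B). Counts: {'B': 4, 'A': 1}. Majority class: B.

B


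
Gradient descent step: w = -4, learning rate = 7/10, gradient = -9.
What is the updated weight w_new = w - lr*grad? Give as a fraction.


w_new = -4 - 7/10 * -9 = -4 - -63/10 = 23/10.

23/10


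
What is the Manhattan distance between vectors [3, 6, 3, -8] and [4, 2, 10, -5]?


d = sum of absolute differences: |3-4|=1 + |6-2|=4 + |3-10|=7 + |-8--5|=3 = 15.

15


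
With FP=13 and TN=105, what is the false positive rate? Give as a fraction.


FPR = FP / (FP + TN) = 13 / 118 = 13/118.

13/118


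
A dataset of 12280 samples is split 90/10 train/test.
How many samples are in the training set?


Test set = 12280 * 10% = 1228. Training set = 12280 - 1228 = 11052.

11052


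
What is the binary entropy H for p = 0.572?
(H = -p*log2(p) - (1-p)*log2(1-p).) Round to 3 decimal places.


H = -0.572*log2(0.572) - 0.428*log2(0.428) = 0.985.

0.985


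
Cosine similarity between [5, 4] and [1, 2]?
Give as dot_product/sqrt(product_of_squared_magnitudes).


dot = 13. |a|^2 = 41, |b|^2 = 5. cos = 13/sqrt(205).

13/sqrt(205)


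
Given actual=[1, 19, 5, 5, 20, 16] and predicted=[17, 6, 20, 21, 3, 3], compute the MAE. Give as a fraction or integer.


MAE = (1/6) * (|1-17|=16 + |19-6|=13 + |5-20|=15 + |5-21|=16 + |20-3|=17 + |16-3|=13). Sum = 90. MAE = 15.

15


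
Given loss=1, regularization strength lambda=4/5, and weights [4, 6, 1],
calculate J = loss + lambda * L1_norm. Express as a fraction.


L1 norm = sum(|w|) = 11. J = 1 + 4/5 * 11 = 49/5.

49/5


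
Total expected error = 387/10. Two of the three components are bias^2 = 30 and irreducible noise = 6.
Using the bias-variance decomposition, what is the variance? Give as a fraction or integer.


Total error = bias^2 + variance + irreducible noise. So variance = 387/10 - 30 - 6 = 27/10.

27/10


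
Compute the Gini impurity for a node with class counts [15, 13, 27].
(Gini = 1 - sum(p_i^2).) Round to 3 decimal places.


Total = 55. Proportions: 15/55, 13/55, 27/55. sum(p_i^2) = 0.3712. Gini = 1 - 0.3712 = 0.6288, which rounds to 0.629.

0.629


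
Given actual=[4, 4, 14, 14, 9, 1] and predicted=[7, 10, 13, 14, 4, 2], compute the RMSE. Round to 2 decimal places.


MSE = 12.0000. RMSE = sqrt(12.0000) = 3.46.

3.46


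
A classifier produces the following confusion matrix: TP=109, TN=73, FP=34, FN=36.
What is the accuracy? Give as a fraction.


Accuracy = (TP + TN) / (TP + TN + FP + FN) = (109 + 73) / 252 = 13/18.

13/18


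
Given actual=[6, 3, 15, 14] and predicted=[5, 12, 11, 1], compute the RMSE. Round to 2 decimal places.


MSE = 66.7500. RMSE = sqrt(66.7500) = 8.17.

8.17


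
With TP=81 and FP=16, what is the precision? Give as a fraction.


Precision = TP / (TP + FP) = 81 / 97 = 81/97.

81/97


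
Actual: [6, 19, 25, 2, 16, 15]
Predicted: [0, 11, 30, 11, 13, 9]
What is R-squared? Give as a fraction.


Mean(y) = 83/6. SS_res = 251. SS_tot = 2153/6. R^2 = 1 - 251/(2153/6) = 647/2153.

647/2153


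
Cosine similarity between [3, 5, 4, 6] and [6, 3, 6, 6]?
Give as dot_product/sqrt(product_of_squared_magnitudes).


dot = 93. |a|^2 = 86, |b|^2 = 117. cos = 93/sqrt(10062).

93/sqrt(10062)


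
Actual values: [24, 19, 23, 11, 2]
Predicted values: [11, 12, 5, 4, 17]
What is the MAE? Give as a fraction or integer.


MAE = (1/5) * (|24-11|=13 + |19-12|=7 + |23-5|=18 + |11-4|=7 + |2-17|=15). Sum = 60. MAE = 12.

12


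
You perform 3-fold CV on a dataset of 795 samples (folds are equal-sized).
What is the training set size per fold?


Each validation fold has 795/3 = 265 samples. Training set = 795 - 265 = 530.

530


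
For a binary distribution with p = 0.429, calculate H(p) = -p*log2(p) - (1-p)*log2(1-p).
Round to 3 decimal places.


H = -0.429*log2(0.429) - 0.571*log2(0.571) = 0.985.

0.985


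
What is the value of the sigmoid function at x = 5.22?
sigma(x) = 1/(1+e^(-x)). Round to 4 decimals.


sigma(5.22) = 1/(1+e^(-5.22)) = 1/(1+0.005407) = 1/1.005407 = 0.9946.

0.9946


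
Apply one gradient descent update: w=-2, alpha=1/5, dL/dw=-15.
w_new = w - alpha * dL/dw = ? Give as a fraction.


w_new = -2 - 1/5 * -15 = -2 - -3 = 1.

1


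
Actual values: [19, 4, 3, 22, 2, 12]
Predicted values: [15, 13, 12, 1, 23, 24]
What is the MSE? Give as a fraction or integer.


MSE = (1/6) * ((19-15)^2=16 + (4-13)^2=81 + (3-12)^2=81 + (22-1)^2=441 + (2-23)^2=441 + (12-24)^2=144). Sum = 1204. MSE = 602/3.

602/3


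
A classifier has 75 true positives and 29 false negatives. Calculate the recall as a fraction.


Recall = TP / (TP + FN) = 75 / 104 = 75/104.

75/104


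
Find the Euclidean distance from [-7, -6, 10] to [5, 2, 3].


d = sqrt(sum of squared differences). (-7-5)^2=144, (-6-2)^2=64, (10-3)^2=49. Sum = 257.

sqrt(257)


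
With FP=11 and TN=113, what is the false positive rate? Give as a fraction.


FPR = FP / (FP + TN) = 11 / 124 = 11/124.

11/124


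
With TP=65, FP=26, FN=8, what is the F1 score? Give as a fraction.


Precision = 65/91 = 5/7. Recall = 65/73 = 65/73. F1 = 2*P*R/(P+R) = 65/82.

65/82


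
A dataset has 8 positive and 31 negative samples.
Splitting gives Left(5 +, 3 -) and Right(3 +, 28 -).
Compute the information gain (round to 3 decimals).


H(parent) = 0.7321. H(left) = 0.9544, H(right) = 0.4587. Weighted = (8/39)*0.9544 + (31/39)*0.4587 = 0.5604. IG = 0.7321 - 0.5604 = 0.1717, which rounds to 0.172.

0.172


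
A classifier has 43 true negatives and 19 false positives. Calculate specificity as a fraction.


Specificity = TN / (TN + FP) = 43 / 62 = 43/62.

43/62


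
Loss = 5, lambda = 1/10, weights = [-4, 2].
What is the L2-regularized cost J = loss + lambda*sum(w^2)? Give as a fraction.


L2 sq norm = sum(w^2) = 20. J = 5 + 1/10 * 20 = 7.

7


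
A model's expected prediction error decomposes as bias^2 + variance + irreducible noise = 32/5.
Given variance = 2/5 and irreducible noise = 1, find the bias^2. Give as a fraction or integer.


Total error = bias^2 + variance + irreducible noise. So bias^2 = 32/5 - 2/5 - 1 = 5.

5


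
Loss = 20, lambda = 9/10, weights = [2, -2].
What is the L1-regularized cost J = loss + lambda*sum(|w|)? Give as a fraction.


L1 norm = sum(|w|) = 4. J = 20 + 9/10 * 4 = 118/5.

118/5


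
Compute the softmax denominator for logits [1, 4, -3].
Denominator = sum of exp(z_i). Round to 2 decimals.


Denom = e^1=2.7183 + e^4=54.5982 + e^-3=0.0498. Sum = 57.3663, which rounds to 57.37.

57.37


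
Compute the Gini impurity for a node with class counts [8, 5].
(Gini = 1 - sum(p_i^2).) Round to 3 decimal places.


Total = 13. Proportions: 8/13, 5/13. sum(p_i^2) = 0.5266. Gini = 1 - 0.5266 = 0.4734, which rounds to 0.473.

0.473


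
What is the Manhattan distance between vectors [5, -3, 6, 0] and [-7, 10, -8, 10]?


d = sum of absolute differences: |5--7|=12 + |-3-10|=13 + |6--8|=14 + |0-10|=10 = 49.

49


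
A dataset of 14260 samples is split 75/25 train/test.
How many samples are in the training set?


Test set = 14260 * 25% = 3565. Training set = 14260 - 3565 = 10695.

10695


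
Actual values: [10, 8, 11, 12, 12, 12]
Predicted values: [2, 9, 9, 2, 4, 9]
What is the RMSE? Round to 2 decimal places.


MSE = 40.3333. RMSE = sqrt(40.3333) = 6.35.

6.35


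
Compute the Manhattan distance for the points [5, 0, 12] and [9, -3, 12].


d = sum of absolute differences: |5-9|=4 + |0--3|=3 + |12-12|=0 = 7.

7


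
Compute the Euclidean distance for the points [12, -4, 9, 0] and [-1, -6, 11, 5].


d = sqrt(sum of squared differences). (12--1)^2=169, (-4--6)^2=4, (9-11)^2=4, (0-5)^2=25. Sum = 202.

sqrt(202)


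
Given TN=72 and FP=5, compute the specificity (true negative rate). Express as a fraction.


Specificity = TN / (TN + FP) = 72 / 77 = 72/77.

72/77


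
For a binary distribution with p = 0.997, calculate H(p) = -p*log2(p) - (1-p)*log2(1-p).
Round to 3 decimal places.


H = -0.997*log2(0.997) - 0.003*log2(0.003) = 0.029.

0.029


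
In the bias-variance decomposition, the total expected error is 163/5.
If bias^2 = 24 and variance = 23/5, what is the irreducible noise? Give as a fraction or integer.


Total error = bias^2 + variance + irreducible noise. So irreducible noise = 163/5 - 24 - 23/5 = 4.

4


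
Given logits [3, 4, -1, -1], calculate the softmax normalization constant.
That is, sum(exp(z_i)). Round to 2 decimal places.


Denom = e^3=20.0855 + e^4=54.5982 + e^-1=0.3679 + e^-1=0.3679. Sum = 75.4195, which rounds to 75.42.

75.42


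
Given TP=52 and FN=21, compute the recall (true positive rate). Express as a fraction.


Recall = TP / (TP + FN) = 52 / 73 = 52/73.

52/73


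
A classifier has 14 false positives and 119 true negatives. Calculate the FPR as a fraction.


FPR = FP / (FP + TN) = 14 / 133 = 2/19.

2/19


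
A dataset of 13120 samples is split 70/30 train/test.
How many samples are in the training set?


Test set = 13120 * 30% = 3936. Training set = 13120 - 3936 = 9184.

9184


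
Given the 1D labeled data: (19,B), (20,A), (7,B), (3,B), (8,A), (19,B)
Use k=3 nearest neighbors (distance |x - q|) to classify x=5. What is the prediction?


Distances: |19-5|=14, |20-5|=15, |7-5|=2, |3-5|=2, |8-5|=3, |19-5|=14. 3 nearest: (7,B), (3,B), (8,A). Counts: {'B': 2, 'A': 1}. Majority class: B.

B


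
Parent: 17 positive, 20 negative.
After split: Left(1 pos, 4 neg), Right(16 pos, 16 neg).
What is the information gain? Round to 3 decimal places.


H(parent) = 0.9953. H(left) = 0.7219, H(right) = 1.0000. Weighted = (5/37)*0.7219 + (32/37)*1.0000 = 0.9624. IG = 0.9953 - 0.9624 = 0.0329, which rounds to 0.033.

0.033


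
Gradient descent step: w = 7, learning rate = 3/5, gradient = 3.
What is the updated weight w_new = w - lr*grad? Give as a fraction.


w_new = 7 - 3/5 * 3 = 7 - 9/5 = 26/5.

26/5


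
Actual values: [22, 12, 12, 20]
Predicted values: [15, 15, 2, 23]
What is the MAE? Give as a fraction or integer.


MAE = (1/4) * (|22-15|=7 + |12-15|=3 + |12-2|=10 + |20-23|=3). Sum = 23. MAE = 23/4.

23/4


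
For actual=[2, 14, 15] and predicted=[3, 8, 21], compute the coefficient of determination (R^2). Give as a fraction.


Mean(y) = 31/3. SS_res = 73. SS_tot = 314/3. R^2 = 1 - 73/(314/3) = 95/314.

95/314


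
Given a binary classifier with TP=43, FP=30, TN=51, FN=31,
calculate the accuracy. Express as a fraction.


Accuracy = (TP + TN) / (TP + TN + FP + FN) = (43 + 51) / 155 = 94/155.

94/155


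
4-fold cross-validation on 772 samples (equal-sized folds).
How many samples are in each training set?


Each validation fold has 772/4 = 193 samples. Training set = 772 - 193 = 579.

579


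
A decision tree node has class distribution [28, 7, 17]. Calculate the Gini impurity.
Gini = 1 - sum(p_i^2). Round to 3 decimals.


Total = 52. Proportions: 28/52, 7/52, 17/52. sum(p_i^2) = 0.4149. Gini = 1 - 0.4149 = 0.5851, which rounds to 0.585.

0.585


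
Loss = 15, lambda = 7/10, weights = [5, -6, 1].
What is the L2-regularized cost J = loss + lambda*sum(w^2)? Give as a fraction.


L2 sq norm = sum(w^2) = 62. J = 15 + 7/10 * 62 = 292/5.

292/5


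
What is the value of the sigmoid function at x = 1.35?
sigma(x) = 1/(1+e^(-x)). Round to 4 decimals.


sigma(1.35) = 1/(1+e^(-1.35)) = 1/(1+0.259240) = 1/1.259240 = 0.7941.

0.7941


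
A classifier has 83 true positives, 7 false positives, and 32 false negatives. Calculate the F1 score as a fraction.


Precision = 83/90 = 83/90. Recall = 83/115 = 83/115. F1 = 2*P*R/(P+R) = 166/205.

166/205


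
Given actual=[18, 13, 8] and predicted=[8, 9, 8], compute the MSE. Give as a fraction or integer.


MSE = (1/3) * ((18-8)^2=100 + (13-9)^2=16 + (8-8)^2=0). Sum = 116. MSE = 116/3.

116/3


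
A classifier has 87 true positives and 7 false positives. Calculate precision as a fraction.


Precision = TP / (TP + FP) = 87 / 94 = 87/94.

87/94


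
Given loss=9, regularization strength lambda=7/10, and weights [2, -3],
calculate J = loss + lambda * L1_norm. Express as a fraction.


L1 norm = sum(|w|) = 5. J = 9 + 7/10 * 5 = 25/2.

25/2


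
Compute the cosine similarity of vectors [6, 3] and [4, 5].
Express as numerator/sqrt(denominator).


dot = 39. |a|^2 = 45, |b|^2 = 41. cos = 39/sqrt(1845).

39/sqrt(1845)


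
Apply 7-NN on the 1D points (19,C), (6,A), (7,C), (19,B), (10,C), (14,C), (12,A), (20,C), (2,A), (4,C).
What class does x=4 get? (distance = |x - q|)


Distances: |19-4|=15, |6-4|=2, |7-4|=3, |19-4|=15, |10-4|=6, |14-4|=10, |12-4|=8, |20-4|=16, |2-4|=2, |4-4|=0. 7 nearest: (4,C), (6,A), (2,A), (7,C), (10,C), (12,A), (14,C). Counts: {'C': 4, 'A': 3}. Majority class: C.

C


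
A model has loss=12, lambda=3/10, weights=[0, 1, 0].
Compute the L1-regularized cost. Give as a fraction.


L1 norm = sum(|w|) = 1. J = 12 + 3/10 * 1 = 123/10.

123/10


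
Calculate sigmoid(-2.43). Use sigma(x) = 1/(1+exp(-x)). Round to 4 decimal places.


sigma(-2.43) = 1/(1+e^(2.43)) = 1/(1+11.358882) = 1/12.358882 = 0.0809.

0.0809


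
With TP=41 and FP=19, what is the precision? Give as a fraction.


Precision = TP / (TP + FP) = 41 / 60 = 41/60.

41/60


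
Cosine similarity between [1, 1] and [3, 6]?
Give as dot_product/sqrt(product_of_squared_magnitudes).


dot = 9. |a|^2 = 2, |b|^2 = 45. cos = 9/sqrt(90).

9/sqrt(90)


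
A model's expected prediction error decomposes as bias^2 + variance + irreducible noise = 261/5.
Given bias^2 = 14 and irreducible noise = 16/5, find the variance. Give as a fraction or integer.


Total error = bias^2 + variance + irreducible noise. So variance = 261/5 - 14 - 16/5 = 35.

35


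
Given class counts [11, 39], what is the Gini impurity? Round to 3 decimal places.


Total = 50. Proportions: 11/50, 39/50. sum(p_i^2) = 0.6568. Gini = 1 - 0.6568 = 0.3432, which rounds to 0.343.

0.343


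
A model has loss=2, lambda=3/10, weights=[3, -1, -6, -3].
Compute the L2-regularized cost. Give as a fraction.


L2 sq norm = sum(w^2) = 55. J = 2 + 3/10 * 55 = 37/2.

37/2


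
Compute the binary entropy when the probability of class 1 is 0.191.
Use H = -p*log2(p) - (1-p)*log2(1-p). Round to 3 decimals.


H = -0.191*log2(0.191) - 0.809*log2(0.809) = 0.704.

0.704


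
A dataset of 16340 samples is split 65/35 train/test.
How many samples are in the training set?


Test set = 16340 * 35% = 5719. Training set = 16340 - 5719 = 10621.

10621


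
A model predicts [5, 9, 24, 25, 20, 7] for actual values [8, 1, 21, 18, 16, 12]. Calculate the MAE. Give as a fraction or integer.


MAE = (1/6) * (|8-5|=3 + |1-9|=8 + |21-24|=3 + |18-25|=7 + |16-20|=4 + |12-7|=5). Sum = 30. MAE = 5.

5


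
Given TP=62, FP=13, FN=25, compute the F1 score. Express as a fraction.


Precision = 62/75 = 62/75. Recall = 62/87 = 62/87. F1 = 2*P*R/(P+R) = 62/81.

62/81


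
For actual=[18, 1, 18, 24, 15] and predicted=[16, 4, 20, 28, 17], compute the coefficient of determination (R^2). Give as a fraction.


Mean(y) = 76/5. SS_res = 37. SS_tot = 1474/5. R^2 = 1 - 37/(1474/5) = 1289/1474.

1289/1474


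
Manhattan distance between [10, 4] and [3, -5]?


d = sum of absolute differences: |10-3|=7 + |4--5|=9 = 16.

16


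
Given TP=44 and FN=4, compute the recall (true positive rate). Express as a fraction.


Recall = TP / (TP + FN) = 44 / 48 = 11/12.

11/12


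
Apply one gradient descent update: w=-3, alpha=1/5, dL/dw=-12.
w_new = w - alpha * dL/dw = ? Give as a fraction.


w_new = -3 - 1/5 * -12 = -3 - -12/5 = -3/5.

-3/5


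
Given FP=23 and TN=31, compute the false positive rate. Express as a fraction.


FPR = FP / (FP + TN) = 23 / 54 = 23/54.

23/54


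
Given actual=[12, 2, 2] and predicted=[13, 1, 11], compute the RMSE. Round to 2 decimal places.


MSE = 27.6667. RMSE = sqrt(27.6667) = 5.26.

5.26


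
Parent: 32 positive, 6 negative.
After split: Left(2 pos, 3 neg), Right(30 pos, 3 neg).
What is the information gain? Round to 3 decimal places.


H(parent) = 0.6292. H(left) = 0.9710, H(right) = 0.4395. Weighted = (5/38)*0.9710 + (33/38)*0.4395 = 0.5094. IG = 0.6292 - 0.5094 = 0.1198, which rounds to 0.120.

0.120


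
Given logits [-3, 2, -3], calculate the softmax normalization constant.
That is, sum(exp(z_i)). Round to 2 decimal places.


Denom = e^-3=0.0498 + e^2=7.3891 + e^-3=0.0498. Sum = 7.4887, which rounds to 7.49.

7.49


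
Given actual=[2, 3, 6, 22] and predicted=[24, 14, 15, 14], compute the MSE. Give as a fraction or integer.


MSE = (1/4) * ((2-24)^2=484 + (3-14)^2=121 + (6-15)^2=81 + (22-14)^2=64). Sum = 750. MSE = 375/2.

375/2


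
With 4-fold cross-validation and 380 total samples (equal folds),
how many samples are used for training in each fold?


Each validation fold has 380/4 = 95 samples. Training set = 380 - 95 = 285.

285


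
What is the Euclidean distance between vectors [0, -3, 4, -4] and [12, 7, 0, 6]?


d = sqrt(sum of squared differences). (0-12)^2=144, (-3-7)^2=100, (4-0)^2=16, (-4-6)^2=100. Sum = 360.

sqrt(360)


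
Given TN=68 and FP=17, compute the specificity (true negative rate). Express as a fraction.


Specificity = TN / (TN + FP) = 68 / 85 = 4/5.

4/5


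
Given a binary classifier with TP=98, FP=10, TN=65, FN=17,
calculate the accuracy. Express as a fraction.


Accuracy = (TP + TN) / (TP + TN + FP + FN) = (98 + 65) / 190 = 163/190.

163/190


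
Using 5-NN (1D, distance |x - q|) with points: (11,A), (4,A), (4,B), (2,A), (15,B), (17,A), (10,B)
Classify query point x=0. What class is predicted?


Distances: |11-0|=11, |4-0|=4, |4-0|=4, |2-0|=2, |15-0|=15, |17-0|=17, |10-0|=10. 5 nearest: (2,A), (4,A), (4,B), (10,B), (11,A). Counts: {'A': 3, 'B': 2}. Majority class: A.

A


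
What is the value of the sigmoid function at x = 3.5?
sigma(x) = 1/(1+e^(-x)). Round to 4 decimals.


sigma(3.5) = 1/(1+e^(-3.5)) = 1/(1+0.030197) = 1/1.030197 = 0.9707.

0.9707


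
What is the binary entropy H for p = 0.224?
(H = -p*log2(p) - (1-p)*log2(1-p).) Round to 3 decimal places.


H = -0.224*log2(0.224) - 0.776*log2(0.776) = 0.767.

0.767


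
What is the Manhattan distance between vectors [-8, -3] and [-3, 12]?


d = sum of absolute differences: |-8--3|=5 + |-3-12|=15 = 20.

20


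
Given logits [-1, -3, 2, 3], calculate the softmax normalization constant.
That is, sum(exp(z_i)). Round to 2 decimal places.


Denom = e^-1=0.3679 + e^-3=0.0498 + e^2=7.3891 + e^3=20.0855. Sum = 27.8923, which rounds to 27.89.

27.89


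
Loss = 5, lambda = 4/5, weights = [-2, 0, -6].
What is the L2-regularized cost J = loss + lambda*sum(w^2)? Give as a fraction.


L2 sq norm = sum(w^2) = 40. J = 5 + 4/5 * 40 = 37.

37


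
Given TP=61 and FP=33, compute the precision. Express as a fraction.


Precision = TP / (TP + FP) = 61 / 94 = 61/94.

61/94


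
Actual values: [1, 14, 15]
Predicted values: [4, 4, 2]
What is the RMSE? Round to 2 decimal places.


MSE = 92.6667. RMSE = sqrt(92.6667) = 9.63.

9.63


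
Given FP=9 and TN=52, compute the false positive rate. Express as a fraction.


FPR = FP / (FP + TN) = 9 / 61 = 9/61.

9/61


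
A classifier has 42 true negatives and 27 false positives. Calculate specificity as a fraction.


Specificity = TN / (TN + FP) = 42 / 69 = 14/23.

14/23


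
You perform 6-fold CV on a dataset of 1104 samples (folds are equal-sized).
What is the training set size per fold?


Each validation fold has 1104/6 = 184 samples. Training set = 1104 - 184 = 920.

920


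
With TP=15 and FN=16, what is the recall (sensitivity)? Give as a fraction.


Recall = TP / (TP + FN) = 15 / 31 = 15/31.

15/31


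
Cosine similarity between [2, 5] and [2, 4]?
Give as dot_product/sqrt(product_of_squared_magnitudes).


dot = 24. |a|^2 = 29, |b|^2 = 20. cos = 24/sqrt(580).

24/sqrt(580)


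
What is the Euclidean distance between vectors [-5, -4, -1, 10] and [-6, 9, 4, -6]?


d = sqrt(sum of squared differences). (-5--6)^2=1, (-4-9)^2=169, (-1-4)^2=25, (10--6)^2=256. Sum = 451.

sqrt(451)


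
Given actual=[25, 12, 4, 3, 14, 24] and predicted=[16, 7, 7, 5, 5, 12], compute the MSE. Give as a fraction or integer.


MSE = (1/6) * ((25-16)^2=81 + (12-7)^2=25 + (4-7)^2=9 + (3-5)^2=4 + (14-5)^2=81 + (24-12)^2=144). Sum = 344. MSE = 172/3.

172/3


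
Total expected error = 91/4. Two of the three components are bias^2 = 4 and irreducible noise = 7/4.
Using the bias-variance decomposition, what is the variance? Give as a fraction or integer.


Total error = bias^2 + variance + irreducible noise. So variance = 91/4 - 4 - 7/4 = 17.

17


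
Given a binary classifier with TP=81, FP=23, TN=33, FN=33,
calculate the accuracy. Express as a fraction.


Accuracy = (TP + TN) / (TP + TN + FP + FN) = (81 + 33) / 170 = 57/85.

57/85


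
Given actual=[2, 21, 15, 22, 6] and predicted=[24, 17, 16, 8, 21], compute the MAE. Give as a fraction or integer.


MAE = (1/5) * (|2-24|=22 + |21-17|=4 + |15-16|=1 + |22-8|=14 + |6-21|=15). Sum = 56. MAE = 56/5.

56/5


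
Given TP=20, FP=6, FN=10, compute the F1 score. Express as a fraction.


Precision = 20/26 = 10/13. Recall = 20/30 = 2/3. F1 = 2*P*R/(P+R) = 5/7.

5/7


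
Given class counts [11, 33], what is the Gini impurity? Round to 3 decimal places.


Total = 44. Proportions: 11/44, 33/44. sum(p_i^2) = 0.6250. Gini = 1 - 0.6250 = 0.3750, which rounds to 0.375.

0.375


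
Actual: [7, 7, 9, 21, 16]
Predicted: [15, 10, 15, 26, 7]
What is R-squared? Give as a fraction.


Mean(y) = 12. SS_res = 215. SS_tot = 156. R^2 = 1 - 215/(156) = -59/156.

-59/156


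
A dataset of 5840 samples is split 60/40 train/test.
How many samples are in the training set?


Test set = 5840 * 40% = 2336. Training set = 5840 - 2336 = 3504.

3504


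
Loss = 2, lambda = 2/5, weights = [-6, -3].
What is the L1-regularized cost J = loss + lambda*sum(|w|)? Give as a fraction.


L1 norm = sum(|w|) = 9. J = 2 + 2/5 * 9 = 28/5.

28/5


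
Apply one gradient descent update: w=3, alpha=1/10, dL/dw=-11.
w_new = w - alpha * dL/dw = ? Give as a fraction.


w_new = 3 - 1/10 * -11 = 3 - -11/10 = 41/10.

41/10


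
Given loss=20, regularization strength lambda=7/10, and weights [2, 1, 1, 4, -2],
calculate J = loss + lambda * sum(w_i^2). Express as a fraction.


L2 sq norm = sum(w^2) = 26. J = 20 + 7/10 * 26 = 191/5.

191/5


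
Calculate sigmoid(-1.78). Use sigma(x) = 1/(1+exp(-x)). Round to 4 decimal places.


sigma(-1.78) = 1/(1+e^(1.78)) = 1/(1+5.929856) = 1/6.929856 = 0.1443.

0.1443


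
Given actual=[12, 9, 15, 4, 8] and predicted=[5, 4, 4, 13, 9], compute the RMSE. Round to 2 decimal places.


MSE = 55.4000. RMSE = sqrt(55.4000) = 7.44.

7.44


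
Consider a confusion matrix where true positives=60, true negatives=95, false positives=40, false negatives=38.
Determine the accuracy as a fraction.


Accuracy = (TP + TN) / (TP + TN + FP + FN) = (60 + 95) / 233 = 155/233.

155/233


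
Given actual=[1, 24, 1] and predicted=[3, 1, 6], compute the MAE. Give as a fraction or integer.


MAE = (1/3) * (|1-3|=2 + |24-1|=23 + |1-6|=5). Sum = 30. MAE = 10.

10


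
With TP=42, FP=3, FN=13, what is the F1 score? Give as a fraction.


Precision = 42/45 = 14/15. Recall = 42/55 = 42/55. F1 = 2*P*R/(P+R) = 21/25.

21/25


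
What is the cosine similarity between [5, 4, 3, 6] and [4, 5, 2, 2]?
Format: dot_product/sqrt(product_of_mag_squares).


dot = 58. |a|^2 = 86, |b|^2 = 49. cos = 58/sqrt(4214).

58/sqrt(4214)


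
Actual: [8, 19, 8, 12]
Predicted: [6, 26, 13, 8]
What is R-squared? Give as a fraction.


Mean(y) = 47/4. SS_res = 94. SS_tot = 323/4. R^2 = 1 - 94/(323/4) = -53/323.

-53/323


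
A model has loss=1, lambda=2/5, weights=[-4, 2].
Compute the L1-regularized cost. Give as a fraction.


L1 norm = sum(|w|) = 6. J = 1 + 2/5 * 6 = 17/5.

17/5


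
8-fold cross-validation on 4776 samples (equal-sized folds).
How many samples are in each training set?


Each validation fold has 4776/8 = 597 samples. Training set = 4776 - 597 = 4179.

4179


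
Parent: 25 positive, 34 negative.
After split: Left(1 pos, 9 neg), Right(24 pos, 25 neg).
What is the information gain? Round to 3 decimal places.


H(parent) = 0.9831. H(left) = 0.4690, H(right) = 0.9997. Weighted = (10/59)*0.4690 + (49/59)*0.9997 = 0.9098. IG = 0.9831 - 0.9098 = 0.0733, which rounds to 0.073.

0.073


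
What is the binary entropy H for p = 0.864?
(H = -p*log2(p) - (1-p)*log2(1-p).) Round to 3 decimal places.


H = -0.864*log2(0.864) - 0.136*log2(0.136) = 0.574.

0.574


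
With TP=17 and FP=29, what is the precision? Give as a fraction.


Precision = TP / (TP + FP) = 17 / 46 = 17/46.

17/46


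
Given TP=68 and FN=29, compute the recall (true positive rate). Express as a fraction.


Recall = TP / (TP + FN) = 68 / 97 = 68/97.

68/97


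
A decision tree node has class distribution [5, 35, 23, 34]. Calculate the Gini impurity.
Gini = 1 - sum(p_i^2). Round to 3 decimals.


Total = 97. Proportions: 5/97, 35/97, 23/97, 34/97. sum(p_i^2) = 0.3119. Gini = 1 - 0.3119 = 0.6881, which rounds to 0.688.

0.688


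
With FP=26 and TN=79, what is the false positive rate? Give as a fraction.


FPR = FP / (FP + TN) = 26 / 105 = 26/105.

26/105


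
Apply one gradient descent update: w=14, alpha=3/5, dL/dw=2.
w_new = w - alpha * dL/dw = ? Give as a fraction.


w_new = 14 - 3/5 * 2 = 14 - 6/5 = 64/5.

64/5


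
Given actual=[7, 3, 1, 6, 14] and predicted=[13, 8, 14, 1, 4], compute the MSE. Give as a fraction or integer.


MSE = (1/5) * ((7-13)^2=36 + (3-8)^2=25 + (1-14)^2=169 + (6-1)^2=25 + (14-4)^2=100). Sum = 355. MSE = 71.

71


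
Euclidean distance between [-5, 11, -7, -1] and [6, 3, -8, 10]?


d = sqrt(sum of squared differences). (-5-6)^2=121, (11-3)^2=64, (-7--8)^2=1, (-1-10)^2=121. Sum = 307.

sqrt(307)


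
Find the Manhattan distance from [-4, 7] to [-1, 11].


d = sum of absolute differences: |-4--1|=3 + |7-11|=4 = 7.

7


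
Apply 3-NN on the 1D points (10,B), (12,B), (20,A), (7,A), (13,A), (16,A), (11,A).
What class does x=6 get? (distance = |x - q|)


Distances: |10-6|=4, |12-6|=6, |20-6|=14, |7-6|=1, |13-6|=7, |16-6|=10, |11-6|=5. 3 nearest: (7,A), (10,B), (11,A). Counts: {'A': 2, 'B': 1}. Majority class: A.

A


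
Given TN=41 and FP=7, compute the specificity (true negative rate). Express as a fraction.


Specificity = TN / (TN + FP) = 41 / 48 = 41/48.

41/48


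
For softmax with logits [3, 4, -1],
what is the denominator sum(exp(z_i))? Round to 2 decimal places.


Denom = e^3=20.0855 + e^4=54.5982 + e^-1=0.3679. Sum = 75.0516, which rounds to 75.05.

75.05


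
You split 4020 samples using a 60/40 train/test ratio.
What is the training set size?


Test set = 4020 * 40% = 1608. Training set = 4020 - 1608 = 2412.

2412


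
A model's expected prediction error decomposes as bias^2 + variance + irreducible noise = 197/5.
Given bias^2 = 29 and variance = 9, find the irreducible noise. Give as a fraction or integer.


Total error = bias^2 + variance + irreducible noise. So irreducible noise = 197/5 - 29 - 9 = 7/5.

7/5


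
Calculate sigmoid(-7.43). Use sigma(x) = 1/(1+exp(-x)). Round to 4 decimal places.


sigma(-7.43) = 1/(1+e^(7.43)) = 1/(1+1685.807573) = 1/1686.807573 = 0.0006.

0.0006


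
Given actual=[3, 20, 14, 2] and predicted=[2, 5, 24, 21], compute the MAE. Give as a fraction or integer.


MAE = (1/4) * (|3-2|=1 + |20-5|=15 + |14-24|=10 + |2-21|=19). Sum = 45. MAE = 45/4.

45/4


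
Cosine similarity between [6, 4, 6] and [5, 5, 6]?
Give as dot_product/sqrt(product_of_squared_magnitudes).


dot = 86. |a|^2 = 88, |b|^2 = 86. cos = 86/sqrt(7568).

86/sqrt(7568)


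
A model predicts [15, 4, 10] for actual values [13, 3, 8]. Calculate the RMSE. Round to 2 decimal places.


MSE = 3.0000. RMSE = sqrt(3.0000) = 1.73.

1.73


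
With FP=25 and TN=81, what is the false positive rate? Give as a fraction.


FPR = FP / (FP + TN) = 25 / 106 = 25/106.

25/106


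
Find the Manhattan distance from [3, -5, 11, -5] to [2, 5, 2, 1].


d = sum of absolute differences: |3-2|=1 + |-5-5|=10 + |11-2|=9 + |-5-1|=6 = 26.

26


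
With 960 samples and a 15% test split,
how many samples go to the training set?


Test set = 960 * 15% = 144. Training set = 960 - 144 = 816.

816


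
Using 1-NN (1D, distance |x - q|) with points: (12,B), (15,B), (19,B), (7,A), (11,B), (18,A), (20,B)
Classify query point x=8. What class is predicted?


Distances: |12-8|=4, |15-8|=7, |19-8|=11, |7-8|=1, |11-8|=3, |18-8|=10, |20-8|=12. 1 nearest: (7,A). Counts: {'A': 1}. Majority class: A.

A


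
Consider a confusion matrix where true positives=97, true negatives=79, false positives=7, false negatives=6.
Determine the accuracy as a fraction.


Accuracy = (TP + TN) / (TP + TN + FP + FN) = (97 + 79) / 189 = 176/189.

176/189


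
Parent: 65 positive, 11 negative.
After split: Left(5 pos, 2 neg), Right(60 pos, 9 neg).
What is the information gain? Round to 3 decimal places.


H(parent) = 0.5965. H(left) = 0.8631, H(right) = 0.5586. Weighted = (7/76)*0.8631 + (69/76)*0.5586 = 0.5866. IG = 0.5965 - 0.5866 = 0.0099, which rounds to 0.010.

0.010


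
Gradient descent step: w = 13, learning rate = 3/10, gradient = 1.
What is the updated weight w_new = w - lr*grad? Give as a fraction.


w_new = 13 - 3/10 * 1 = 13 - 3/10 = 127/10.

127/10


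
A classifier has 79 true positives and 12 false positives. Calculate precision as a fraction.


Precision = TP / (TP + FP) = 79 / 91 = 79/91.

79/91


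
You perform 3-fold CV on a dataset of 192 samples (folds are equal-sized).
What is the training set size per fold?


Each validation fold has 192/3 = 64 samples. Training set = 192 - 64 = 128.

128


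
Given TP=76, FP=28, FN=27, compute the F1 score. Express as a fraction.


Precision = 76/104 = 19/26. Recall = 76/103 = 76/103. F1 = 2*P*R/(P+R) = 152/207.

152/207


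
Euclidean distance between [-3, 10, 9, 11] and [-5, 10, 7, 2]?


d = sqrt(sum of squared differences). (-3--5)^2=4, (10-10)^2=0, (9-7)^2=4, (11-2)^2=81. Sum = 89.

sqrt(89)


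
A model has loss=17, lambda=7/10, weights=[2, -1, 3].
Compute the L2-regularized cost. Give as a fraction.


L2 sq norm = sum(w^2) = 14. J = 17 + 7/10 * 14 = 134/5.

134/5


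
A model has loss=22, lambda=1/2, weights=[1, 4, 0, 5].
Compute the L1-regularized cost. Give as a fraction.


L1 norm = sum(|w|) = 10. J = 22 + 1/2 * 10 = 27.

27


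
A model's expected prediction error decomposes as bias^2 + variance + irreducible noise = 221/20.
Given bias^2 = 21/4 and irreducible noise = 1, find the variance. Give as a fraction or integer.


Total error = bias^2 + variance + irreducible noise. So variance = 221/20 - 21/4 - 1 = 24/5.

24/5


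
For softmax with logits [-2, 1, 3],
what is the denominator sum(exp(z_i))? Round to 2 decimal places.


Denom = e^-2=0.1353 + e^1=2.7183 + e^3=20.0855. Sum = 22.9391, which rounds to 22.94.

22.94


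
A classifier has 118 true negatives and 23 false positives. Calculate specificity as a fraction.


Specificity = TN / (TN + FP) = 118 / 141 = 118/141.

118/141


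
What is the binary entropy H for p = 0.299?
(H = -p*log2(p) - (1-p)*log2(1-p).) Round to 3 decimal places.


H = -0.299*log2(0.299) - 0.701*log2(0.701) = 0.880.

0.880


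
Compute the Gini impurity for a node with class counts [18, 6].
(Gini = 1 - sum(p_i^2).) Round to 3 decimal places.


Total = 24. Proportions: 18/24, 6/24. sum(p_i^2) = 0.6250. Gini = 1 - 0.6250 = 0.3750, which rounds to 0.375.

0.375


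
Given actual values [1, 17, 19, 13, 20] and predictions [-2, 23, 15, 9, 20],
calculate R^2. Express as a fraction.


Mean(y) = 14. SS_res = 77. SS_tot = 240. R^2 = 1 - 77/(240) = 163/240.

163/240


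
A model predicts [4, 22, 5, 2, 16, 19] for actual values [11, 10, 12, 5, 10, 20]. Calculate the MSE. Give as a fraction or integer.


MSE = (1/6) * ((11-4)^2=49 + (10-22)^2=144 + (12-5)^2=49 + (5-2)^2=9 + (10-16)^2=36 + (20-19)^2=1). Sum = 288. MSE = 48.

48


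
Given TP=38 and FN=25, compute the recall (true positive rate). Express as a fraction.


Recall = TP / (TP + FN) = 38 / 63 = 38/63.

38/63


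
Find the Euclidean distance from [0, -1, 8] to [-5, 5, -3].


d = sqrt(sum of squared differences). (0--5)^2=25, (-1-5)^2=36, (8--3)^2=121. Sum = 182.

sqrt(182)


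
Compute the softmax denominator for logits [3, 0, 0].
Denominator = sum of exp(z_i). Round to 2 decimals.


Denom = e^3=20.0855 + e^0=1.0000 + e^0=1.0000. Sum = 22.0855, which rounds to 22.09.

22.09
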